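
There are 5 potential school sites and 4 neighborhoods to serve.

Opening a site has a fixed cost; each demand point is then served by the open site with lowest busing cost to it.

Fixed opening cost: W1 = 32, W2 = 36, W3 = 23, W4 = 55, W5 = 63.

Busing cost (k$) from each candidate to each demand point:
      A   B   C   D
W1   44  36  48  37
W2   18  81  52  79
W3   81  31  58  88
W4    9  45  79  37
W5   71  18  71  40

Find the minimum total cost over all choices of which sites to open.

Open {W1}: assign each demand point to its cheapest open site.
  A→W1 44, B→W1 36, C→W1 48, D→W1 37
  busing cost 165, fixed 32 → total 197.
Compare {W1, W2}: busing cost 139 + fixed 68 = 207.
Compare {W3, W4}: busing cost 135 + fixed 78 = 213.
Compare {W1, W3}: busing cost 160 + fixed 55 = 215.
All other subsets cost ≥ 207. Minimum total cost: 197.

197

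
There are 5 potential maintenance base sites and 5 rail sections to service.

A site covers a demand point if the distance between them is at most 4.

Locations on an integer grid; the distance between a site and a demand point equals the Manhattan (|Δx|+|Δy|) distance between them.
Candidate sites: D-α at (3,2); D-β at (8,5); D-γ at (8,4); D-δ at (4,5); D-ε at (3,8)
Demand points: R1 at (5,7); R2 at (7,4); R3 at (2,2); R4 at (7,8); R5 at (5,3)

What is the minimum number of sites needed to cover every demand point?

Coverage sets (demand points within 4 of each site):
  D-α: {R3, R5}
  D-β: {R2, R4}
  D-γ: {R2, R5}
  D-δ: {R1, R2, R5}
  D-ε: {R1, R4}
No 2 sites suffice: every size-2 union leaves at least one demand point uncovered.
But {D-α, D-β, D-δ} covers everything, so the minimum is 3.

3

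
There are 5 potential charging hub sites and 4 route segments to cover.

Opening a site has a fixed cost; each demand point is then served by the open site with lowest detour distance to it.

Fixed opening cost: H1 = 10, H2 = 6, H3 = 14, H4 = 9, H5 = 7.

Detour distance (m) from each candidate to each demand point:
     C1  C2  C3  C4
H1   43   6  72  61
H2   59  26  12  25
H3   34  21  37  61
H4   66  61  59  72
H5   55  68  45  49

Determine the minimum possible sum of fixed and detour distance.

Open {H1, H2}: assign each demand point to its cheapest open site.
  C1→H1 43, C2→H1 6, C3→H2 12, C4→H2 25
  detour distance 86, fixed 16 → total 102.
Compare {H1, H2, H3}: detour distance 77 + fixed 30 = 107.
Compare {H1, H2, H5}: detour distance 86 + fixed 23 = 109.
Compare {H1, H2, H4}: detour distance 86 + fixed 25 = 111.
All other subsets cost ≥ 107. Minimum total cost: 102.

102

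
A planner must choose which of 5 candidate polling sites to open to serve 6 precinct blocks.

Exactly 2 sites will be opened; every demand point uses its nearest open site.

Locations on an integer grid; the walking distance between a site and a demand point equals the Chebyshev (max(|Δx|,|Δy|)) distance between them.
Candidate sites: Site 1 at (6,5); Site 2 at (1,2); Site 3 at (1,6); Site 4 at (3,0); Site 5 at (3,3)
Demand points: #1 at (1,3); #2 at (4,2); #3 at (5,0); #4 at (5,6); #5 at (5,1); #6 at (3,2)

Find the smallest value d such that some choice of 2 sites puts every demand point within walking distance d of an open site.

Open {Site 1, Site 4}.
  Farthest demand point is #1 at walking distance 3 (to Site 4); all others are ≤ 3.
With {Site 1, Site 5} the worst case is 3.
With {Site 2, Site 5} the worst case is 3.
No size-2 selection achieves below 3.

3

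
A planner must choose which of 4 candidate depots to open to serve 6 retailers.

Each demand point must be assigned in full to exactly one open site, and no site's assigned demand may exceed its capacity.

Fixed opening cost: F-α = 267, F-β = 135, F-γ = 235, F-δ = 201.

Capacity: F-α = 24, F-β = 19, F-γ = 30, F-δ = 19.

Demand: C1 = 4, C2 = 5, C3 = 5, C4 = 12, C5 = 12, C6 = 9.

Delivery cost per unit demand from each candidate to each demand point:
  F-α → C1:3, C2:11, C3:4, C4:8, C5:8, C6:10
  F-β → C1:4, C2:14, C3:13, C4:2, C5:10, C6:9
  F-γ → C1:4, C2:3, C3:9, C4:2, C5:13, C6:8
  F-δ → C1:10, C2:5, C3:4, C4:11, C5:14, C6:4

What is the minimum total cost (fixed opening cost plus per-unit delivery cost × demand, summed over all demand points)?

682

Open {F-β, F-γ}; cheapest assignment that respects the capacities:
  F-β (cap 19, load 17): C3, C5 — cost 5×13 + 12×10 = 185
  F-γ (cap 30, load 30): C1, C2, C4, C6 — cost 4×4 + 5×3 + 12×2 + 9×8 = 127
  Shipping 312, fixed 370 → total 682.
  Any other capacity-feasible assignment to {F-β, F-γ} ships for at least 312.
Compare {F-γ, F-δ}: its best feasible assignment gives total 713.
Compare {F-α, F-γ}: its best feasible assignment gives total 741.
Every other set of open sites that can feasibly serve all demand totals ≥ 713 even under its best assignment. Minimum: 682.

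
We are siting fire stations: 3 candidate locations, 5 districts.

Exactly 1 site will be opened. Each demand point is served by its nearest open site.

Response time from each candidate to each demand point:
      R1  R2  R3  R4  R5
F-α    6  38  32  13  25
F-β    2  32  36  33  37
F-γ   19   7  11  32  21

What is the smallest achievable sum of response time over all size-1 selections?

Open {F-γ}.
  R1→F-γ 19, R2→F-γ 7, R3→F-γ 11, R4→F-γ 32, R5→F-γ 21  ⇒ total 90.
Compare {F-α}: total 114.
Compare {F-β}: total 140.

90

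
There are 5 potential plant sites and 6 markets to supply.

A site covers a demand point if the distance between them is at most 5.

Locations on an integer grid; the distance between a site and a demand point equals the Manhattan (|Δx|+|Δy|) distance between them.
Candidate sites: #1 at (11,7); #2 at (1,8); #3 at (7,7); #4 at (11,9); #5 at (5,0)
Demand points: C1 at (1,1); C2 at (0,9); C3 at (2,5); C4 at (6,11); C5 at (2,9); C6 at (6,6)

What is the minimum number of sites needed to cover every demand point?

Coverage sets (demand points within 5 of each site):
  #1: {}
  #2: {C2, C3, C5}
  #3: {C4, C6}
  #4: {}
  #5: {C1}
No 2 sites suffice: every size-2 union leaves at least one demand point uncovered.
But {#2, #3, #5} covers everything, so the minimum is 3.

3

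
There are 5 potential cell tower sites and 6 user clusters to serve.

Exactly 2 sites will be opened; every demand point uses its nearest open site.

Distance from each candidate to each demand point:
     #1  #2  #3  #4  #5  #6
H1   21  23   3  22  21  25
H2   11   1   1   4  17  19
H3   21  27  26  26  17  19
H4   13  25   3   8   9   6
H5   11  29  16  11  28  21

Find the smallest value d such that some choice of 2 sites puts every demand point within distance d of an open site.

Open {H2, H4}.
  Farthest demand point is #1 at distance 11 (to H2); all others are ≤ 11.
With {H1, H2} the worst case is 19.
With {H2, H3} the worst case is 19.
No size-2 selection achieves below 11.

11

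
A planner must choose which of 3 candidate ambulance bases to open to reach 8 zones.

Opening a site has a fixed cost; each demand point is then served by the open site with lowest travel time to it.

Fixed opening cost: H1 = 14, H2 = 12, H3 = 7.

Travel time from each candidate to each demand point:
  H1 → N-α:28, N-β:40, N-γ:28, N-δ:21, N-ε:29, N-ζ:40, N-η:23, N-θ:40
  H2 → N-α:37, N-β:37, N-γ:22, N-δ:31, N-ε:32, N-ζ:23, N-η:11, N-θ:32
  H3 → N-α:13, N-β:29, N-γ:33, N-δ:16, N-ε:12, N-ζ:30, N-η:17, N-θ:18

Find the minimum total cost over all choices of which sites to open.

163

Open {H2, H3}: assign each demand point to its cheapest open site.
  N-α→H3 13, N-β→H3 29, N-γ→H2 22, N-δ→H3 16, N-ε→H3 12, N-ζ→H2 23, N-η→H2 11, N-θ→H3 18
  travel time 144, fixed 19 → total 163.
Compare {H3}: travel time 168 + fixed 7 = 175.
Compare {H1, H2, H3}: travel time 144 + fixed 33 = 177.
Compare {H1, H3}: travel time 163 + fixed 21 = 184.
All other subsets cost ≥ 175. Minimum total cost: 163.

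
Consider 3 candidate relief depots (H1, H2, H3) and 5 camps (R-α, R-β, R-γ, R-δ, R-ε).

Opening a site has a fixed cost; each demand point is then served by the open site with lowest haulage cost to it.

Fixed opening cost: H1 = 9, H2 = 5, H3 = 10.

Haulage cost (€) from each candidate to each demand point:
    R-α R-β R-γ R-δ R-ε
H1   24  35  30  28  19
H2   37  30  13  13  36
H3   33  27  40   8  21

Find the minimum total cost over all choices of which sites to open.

113

Open {H1, H2}: assign each demand point to its cheapest open site.
  R-α→H1 24, R-β→H2 30, R-γ→H2 13, R-δ→H2 13, R-ε→H1 19
  haulage cost 99, fixed 14 → total 113.
Compare {H1, H2, H3}: haulage cost 91 + fixed 24 = 115.
Compare {H2, H3}: haulage cost 102 + fixed 15 = 117.
Compare {H1, H3}: haulage cost 108 + fixed 19 = 127.
All other subsets cost ≥ 115. Minimum total cost: 113.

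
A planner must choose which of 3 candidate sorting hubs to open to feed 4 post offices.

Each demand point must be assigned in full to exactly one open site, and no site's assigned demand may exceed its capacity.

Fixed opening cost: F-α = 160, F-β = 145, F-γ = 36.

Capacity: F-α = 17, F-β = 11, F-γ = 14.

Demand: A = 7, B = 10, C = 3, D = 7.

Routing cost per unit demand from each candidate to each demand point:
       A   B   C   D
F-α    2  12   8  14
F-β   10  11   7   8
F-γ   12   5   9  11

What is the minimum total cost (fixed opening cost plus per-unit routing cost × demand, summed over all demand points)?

Open {F-α, F-γ}; cheapest assignment that respects the capacities:
  F-α (cap 17, load 17): A, C, D — cost 7×2 + 3×8 + 7×14 = 136
  F-γ (cap 14, load 10): B — cost 10×5 = 50
  Shipping 186, fixed 196 → total 382.
  Any other capacity-feasible assignment to {F-α, F-γ} ships for at least 186.
Compare {F-α, F-β, F-γ}: its best feasible assignment gives total 482.
Compare {F-α, F-β}: its best feasible assignment gives total 516.
Every other set of open sites that can feasibly serve all demand totals ≥ 482 even under its best assignment. Minimum: 382.

382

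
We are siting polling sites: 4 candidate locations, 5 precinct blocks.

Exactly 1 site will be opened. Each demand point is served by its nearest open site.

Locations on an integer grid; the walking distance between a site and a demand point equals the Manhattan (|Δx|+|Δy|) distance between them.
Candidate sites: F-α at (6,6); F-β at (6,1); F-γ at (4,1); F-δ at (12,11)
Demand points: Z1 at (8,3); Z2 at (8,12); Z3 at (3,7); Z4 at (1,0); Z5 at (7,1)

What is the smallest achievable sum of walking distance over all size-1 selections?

33

Open {F-β}.
  Z1→F-β 4, Z2→F-β 13, Z3→F-β 9, Z4→F-β 6, Z5→F-β 1  ⇒ total 33.
Compare {F-α}: total 34.
Compare {F-γ}: total 35.
No size-1 selection does better; minimum is 33.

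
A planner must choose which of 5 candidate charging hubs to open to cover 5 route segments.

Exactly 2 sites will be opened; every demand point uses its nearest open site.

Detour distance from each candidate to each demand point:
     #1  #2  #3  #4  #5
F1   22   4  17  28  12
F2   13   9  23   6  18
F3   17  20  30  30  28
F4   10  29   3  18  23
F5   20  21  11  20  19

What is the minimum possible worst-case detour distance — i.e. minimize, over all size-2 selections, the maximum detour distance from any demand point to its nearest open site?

Open {F1, F2}.
  Farthest demand point is #3 at detour distance 17 (to F1); all others are ≤ 17.
With {F1, F4} the worst case is 18.
With {F2, F4} the worst case is 18.
No size-2 selection achieves below 17.

17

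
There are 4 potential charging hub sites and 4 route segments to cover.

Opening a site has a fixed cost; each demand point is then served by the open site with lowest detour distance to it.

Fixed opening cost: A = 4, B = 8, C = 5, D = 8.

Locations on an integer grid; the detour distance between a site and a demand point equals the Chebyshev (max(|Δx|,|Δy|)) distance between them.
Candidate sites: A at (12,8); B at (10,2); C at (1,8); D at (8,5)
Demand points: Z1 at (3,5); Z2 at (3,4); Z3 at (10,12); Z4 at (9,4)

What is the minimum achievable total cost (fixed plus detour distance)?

24

Open {A, C}: assign each demand point to its cheapest open site.
  Z1→C 3, Z2→C 4, Z3→A 4, Z4→A 4
  detour distance 15, fixed 9 → total 24.
Compare {D}: detour distance 18 + fixed 8 = 26.
Compare {A, D}: detour distance 15 + fixed 12 = 27.
Compare {C, D}: detour distance 15 + fixed 13 = 28.
All other subsets cost ≥ 26. Minimum total cost: 24.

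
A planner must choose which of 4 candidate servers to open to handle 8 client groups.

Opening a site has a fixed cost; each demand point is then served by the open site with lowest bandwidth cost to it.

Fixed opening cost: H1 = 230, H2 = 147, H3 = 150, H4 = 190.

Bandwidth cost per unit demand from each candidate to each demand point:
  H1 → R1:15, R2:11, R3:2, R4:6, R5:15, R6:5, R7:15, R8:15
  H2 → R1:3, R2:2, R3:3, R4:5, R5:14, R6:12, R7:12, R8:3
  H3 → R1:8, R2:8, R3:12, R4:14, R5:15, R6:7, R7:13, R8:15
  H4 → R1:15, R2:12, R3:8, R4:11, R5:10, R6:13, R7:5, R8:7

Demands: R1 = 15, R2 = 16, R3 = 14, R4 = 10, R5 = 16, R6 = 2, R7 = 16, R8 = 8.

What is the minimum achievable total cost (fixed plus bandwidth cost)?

Open {H2}: assign each demand point to its cheapest open site.
  R1→H2 15×3=45, R2→H2 16×2=32, R3→H2 14×3=42, R4→H2 10×5=50, R5→H2 16×14=224, R6→H2 2×12=24, R7→H2 16×12=192, R8→H2 8×3=24
  bandwidth cost 633, fixed 147 → total 780.
Compare {H2, H4}: bandwidth cost 457 + fixed 337 = 794.
Compare {H2, H3}: bandwidth cost 623 + fixed 297 = 920.
Compare {H2, H3, H4}: bandwidth cost 447 + fixed 487 = 934.
All other subsets cost ≥ 794. Minimum total cost: 780.

780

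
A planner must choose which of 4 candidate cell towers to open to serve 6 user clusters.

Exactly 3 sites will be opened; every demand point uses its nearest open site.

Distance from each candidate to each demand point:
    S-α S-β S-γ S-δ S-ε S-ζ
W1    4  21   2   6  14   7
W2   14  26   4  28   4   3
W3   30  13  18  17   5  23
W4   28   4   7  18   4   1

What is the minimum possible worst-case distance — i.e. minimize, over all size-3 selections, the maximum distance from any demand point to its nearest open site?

Open {W1, W2, W4}.
  Farthest demand point is S-δ at distance 6 (to W1); all others are ≤ 6.
With {W1, W3, W4} the worst case is 6.
With {W1, W2, W3} the worst case is 13.
No size-3 selection achieves below 6.

6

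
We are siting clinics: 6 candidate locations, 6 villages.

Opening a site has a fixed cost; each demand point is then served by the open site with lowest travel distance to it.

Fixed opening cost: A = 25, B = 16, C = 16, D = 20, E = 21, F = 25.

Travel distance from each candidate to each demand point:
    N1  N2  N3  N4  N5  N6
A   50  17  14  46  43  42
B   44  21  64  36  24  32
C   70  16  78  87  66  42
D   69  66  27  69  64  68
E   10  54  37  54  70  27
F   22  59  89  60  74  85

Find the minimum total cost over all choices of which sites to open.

Open {A, B, E}: assign each demand point to its cheapest open site.
  N1→E 10, N2→A 17, N3→A 14, N4→B 36, N5→B 24, N6→E 27
  travel distance 128, fixed 62 → total 190.
Compare {B, E}: travel distance 155 + fixed 37 = 192.
Compare {B, D, E}: travel distance 145 + fixed 57 = 202.
Compare {A, E}: travel distance 157 + fixed 46 = 203.
All other subsets cost ≥ 192. Minimum total cost: 190.

190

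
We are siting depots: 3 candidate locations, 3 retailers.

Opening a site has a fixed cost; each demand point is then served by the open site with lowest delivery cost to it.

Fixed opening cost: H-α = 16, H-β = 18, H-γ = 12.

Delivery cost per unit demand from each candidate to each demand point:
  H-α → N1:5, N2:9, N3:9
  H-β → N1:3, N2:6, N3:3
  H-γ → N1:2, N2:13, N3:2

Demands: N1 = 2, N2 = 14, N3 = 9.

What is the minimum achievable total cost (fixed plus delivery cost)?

Open {H-β}: assign each demand point to its cheapest open site.
  N1→H-β 2×3=6, N2→H-β 14×6=84, N3→H-β 9×3=27
  delivery cost 117, fixed 18 → total 135.
Compare {H-β, H-γ}: delivery cost 106 + fixed 30 = 136.
Compare {H-α, H-β}: delivery cost 117 + fixed 34 = 151.
Compare {H-α, H-β, H-γ}: delivery cost 106 + fixed 46 = 152.
All other subsets cost ≥ 136. Minimum total cost: 135.

135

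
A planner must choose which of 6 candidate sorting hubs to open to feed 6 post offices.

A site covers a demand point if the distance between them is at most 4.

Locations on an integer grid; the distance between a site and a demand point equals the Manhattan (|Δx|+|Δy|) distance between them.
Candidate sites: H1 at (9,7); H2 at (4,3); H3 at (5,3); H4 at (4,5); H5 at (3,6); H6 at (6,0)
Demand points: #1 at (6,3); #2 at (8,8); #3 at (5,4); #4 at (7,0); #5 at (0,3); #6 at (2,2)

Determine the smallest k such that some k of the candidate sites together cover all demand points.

3

Coverage sets (demand points within 4 of each site):
  H1: {#2}
  H2: {#1, #3, #5, #6}
  H3: {#1, #3, #6}
  H4: {#1, #3}
  H5: {#3}
  H6: {#1, #4}
No 2 sites suffice: every size-2 union leaves at least one demand point uncovered.
But {H1, H2, H6} covers everything, so the minimum is 3.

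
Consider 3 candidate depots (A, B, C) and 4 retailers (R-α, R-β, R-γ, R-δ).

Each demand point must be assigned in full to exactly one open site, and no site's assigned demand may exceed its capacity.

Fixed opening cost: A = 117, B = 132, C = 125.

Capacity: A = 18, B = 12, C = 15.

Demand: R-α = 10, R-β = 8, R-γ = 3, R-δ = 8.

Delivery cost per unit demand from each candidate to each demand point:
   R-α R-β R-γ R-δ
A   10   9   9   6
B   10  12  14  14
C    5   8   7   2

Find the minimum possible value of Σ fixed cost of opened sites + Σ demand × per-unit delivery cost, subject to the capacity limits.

433

Open {A, C}; cheapest assignment that respects the capacities:
  A (cap 18, load 16): R-β, R-δ — cost 8×9 + 8×6 = 120
  C (cap 15, load 13): R-α, R-γ — cost 10×5 + 3×7 = 71
  Shipping 191, fixed 242 → total 433.
  Any other capacity-feasible assignment to {A, C} ships for at least 191.
Compare {A, B}: its best feasible assignment gives total 535.
Compare {A, B, C}: its best feasible assignment gives total 565.
Every other set of open sites that can feasibly serve all demand totals ≥ 535 even under its best assignment. Minimum: 433.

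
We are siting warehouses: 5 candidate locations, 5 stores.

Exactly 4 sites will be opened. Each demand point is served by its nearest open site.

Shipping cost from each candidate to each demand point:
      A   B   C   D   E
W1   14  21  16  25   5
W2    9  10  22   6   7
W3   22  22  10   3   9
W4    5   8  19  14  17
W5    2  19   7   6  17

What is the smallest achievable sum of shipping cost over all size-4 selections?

Open {W1, W3, W4, W5}.
  A→W5 2, B→W4 8, C→W5 7, D→W3 3, E→W1 5  ⇒ total 25.
Compare {W1, W2, W3, W5}: total 27.
Compare {W2, W3, W4, W5}: total 27.
No size-4 selection does better; minimum is 25.

25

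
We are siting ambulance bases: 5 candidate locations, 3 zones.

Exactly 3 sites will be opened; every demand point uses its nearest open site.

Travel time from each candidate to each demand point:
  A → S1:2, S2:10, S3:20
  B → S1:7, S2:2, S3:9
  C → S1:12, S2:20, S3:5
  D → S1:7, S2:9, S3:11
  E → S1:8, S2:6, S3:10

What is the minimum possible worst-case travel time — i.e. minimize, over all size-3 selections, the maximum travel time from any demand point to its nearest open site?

Open {A, B, C}.
  Farthest demand point is S3 at travel time 5 (to C); all others are ≤ 5.
With {A, C, E} the worst case is 6.
With {B, C, D} the worst case is 7.
No size-3 selection achieves below 5.

5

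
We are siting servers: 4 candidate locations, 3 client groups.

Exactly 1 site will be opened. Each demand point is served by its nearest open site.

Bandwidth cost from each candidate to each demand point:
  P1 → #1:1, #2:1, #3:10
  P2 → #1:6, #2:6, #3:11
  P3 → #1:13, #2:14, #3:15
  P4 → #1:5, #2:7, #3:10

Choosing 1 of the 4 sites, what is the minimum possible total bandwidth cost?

Open {P1}.
  #1→P1 1, #2→P1 1, #3→P1 10  ⇒ total 12.
Compare {P4}: total 22.
Compare {P2}: total 23.
No size-1 selection does better; minimum is 12.

12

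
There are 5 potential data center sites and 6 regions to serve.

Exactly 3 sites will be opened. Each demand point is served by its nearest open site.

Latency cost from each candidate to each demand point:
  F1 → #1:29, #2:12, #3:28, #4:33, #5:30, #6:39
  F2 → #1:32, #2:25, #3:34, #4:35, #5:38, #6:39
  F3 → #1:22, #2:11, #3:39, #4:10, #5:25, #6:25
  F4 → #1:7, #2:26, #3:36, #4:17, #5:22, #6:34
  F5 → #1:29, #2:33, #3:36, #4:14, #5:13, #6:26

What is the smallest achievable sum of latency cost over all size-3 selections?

100

Open {F1, F4, F5}.
  #1→F4 7, #2→F1 12, #3→F1 28, #4→F5 14, #5→F5 13, #6→F5 26  ⇒ total 100.
Compare {F3, F4, F5}: total 102.
Compare {F1, F3, F4}: total 103.
No size-3 selection does better; minimum is 100.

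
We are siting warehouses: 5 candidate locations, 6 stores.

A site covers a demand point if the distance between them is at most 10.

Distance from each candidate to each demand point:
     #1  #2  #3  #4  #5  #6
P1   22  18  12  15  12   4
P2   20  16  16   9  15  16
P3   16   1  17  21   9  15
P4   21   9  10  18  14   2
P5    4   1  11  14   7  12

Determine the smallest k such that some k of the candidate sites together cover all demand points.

3

Coverage sets (demand points within 10 of each site):
  P1: {#6}
  P2: {#4}
  P3: {#2, #5}
  P4: {#2, #3, #6}
  P5: {#1, #2, #5}
No 2 sites suffice: every size-2 union leaves at least one demand point uncovered.
But {P2, P4, P5} covers everything, so the minimum is 3.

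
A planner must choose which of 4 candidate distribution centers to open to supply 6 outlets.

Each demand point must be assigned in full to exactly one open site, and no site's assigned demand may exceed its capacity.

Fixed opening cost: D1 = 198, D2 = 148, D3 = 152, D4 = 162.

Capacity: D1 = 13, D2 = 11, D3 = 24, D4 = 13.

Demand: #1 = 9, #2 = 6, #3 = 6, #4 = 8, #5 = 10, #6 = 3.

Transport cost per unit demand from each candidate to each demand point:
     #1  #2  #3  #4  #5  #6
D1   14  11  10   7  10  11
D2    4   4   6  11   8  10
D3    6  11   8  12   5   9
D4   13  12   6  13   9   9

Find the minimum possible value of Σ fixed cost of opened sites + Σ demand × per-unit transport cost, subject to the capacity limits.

Open {D2, D3, D4}; cheapest assignment that respects the capacities:
  D2 (cap 11, load 9): #1 — cost 9×4 = 36
  D3 (cap 24, load 24): #2, #4, #5 — cost 6×11 + 8×12 + 10×5 = 212
  D4 (cap 13, load 9): #3, #6 — cost 6×6 + 3×9 = 63
  Shipping 311, fixed 462 → total 773.
  Any other capacity-feasible assignment to {D2, D3, D4} ships for at least 311.
Compare {D1, D2, D3}: its best feasible assignment gives total 787.
Compare {D1, D3, D4}: its best feasible assignment gives total 807.
Every other set of open sites that can feasibly serve all demand totals ≥ 787 even under its best assignment. Minimum: 773.

773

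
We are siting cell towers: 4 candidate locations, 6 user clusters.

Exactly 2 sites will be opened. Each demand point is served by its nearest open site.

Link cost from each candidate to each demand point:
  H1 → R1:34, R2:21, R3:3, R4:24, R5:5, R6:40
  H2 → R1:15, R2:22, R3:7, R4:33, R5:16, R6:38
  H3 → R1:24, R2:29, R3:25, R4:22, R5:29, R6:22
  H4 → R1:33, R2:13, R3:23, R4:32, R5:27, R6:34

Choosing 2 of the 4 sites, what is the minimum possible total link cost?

97

Open {H1, H3}.
  R1→H3 24, R2→H1 21, R3→H1 3, R4→H3 22, R5→H1 5, R6→H3 22  ⇒ total 97.
Compare {H2, H3}: total 104.
Compare {H1, H2}: total 106.
No size-2 selection does better; minimum is 97.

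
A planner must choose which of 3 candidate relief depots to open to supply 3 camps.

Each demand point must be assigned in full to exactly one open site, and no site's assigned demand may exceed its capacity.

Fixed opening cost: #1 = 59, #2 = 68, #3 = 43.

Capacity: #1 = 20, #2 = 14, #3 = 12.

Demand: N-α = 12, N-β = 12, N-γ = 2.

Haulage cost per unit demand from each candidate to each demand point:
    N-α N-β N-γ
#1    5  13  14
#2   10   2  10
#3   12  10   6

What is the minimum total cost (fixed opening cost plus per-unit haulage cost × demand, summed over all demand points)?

Open {#1, #2}; cheapest assignment that respects the capacities:
  #1 (cap 20, load 12): N-α — cost 12×5 = 60
  #2 (cap 14, load 14): N-β, N-γ — cost 12×2 + 2×10 = 44
  Shipping 104, fixed 127 → total 231.
  Any other capacity-feasible assignment to {#1, #2} ships for at least 104.
Compare {#1, #2, #3}: its best feasible assignment gives total 266.
Compare {#2, #3}: its best feasible assignment gives total 299.
Every other set of open sites that can feasibly serve all demand totals ≥ 266 even under its best assignment. Minimum: 231.

231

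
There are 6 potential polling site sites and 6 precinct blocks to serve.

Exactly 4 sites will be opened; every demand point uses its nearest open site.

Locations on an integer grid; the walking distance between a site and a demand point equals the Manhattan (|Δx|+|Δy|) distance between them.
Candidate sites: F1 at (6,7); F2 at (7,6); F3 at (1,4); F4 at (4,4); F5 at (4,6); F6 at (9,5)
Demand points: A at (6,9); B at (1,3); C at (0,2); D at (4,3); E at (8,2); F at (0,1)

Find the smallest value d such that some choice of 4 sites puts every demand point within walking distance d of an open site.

4

Open {F1, F2, F3, F6}.
  Farthest demand point is D at walking distance 4 (to F3); all others are ≤ 4.
With {F1, F3, F4, F6} the worst case is 4.
With {F1, F3, F5, F6} the worst case is 4.
No size-4 selection achieves below 4.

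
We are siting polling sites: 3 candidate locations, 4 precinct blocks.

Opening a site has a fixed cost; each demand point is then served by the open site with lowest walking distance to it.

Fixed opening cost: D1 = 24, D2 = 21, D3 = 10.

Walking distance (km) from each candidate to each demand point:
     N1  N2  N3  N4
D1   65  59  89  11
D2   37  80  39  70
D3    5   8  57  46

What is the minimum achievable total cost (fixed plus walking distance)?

115

Open {D1, D3}: assign each demand point to its cheapest open site.
  N1→D3 5, N2→D3 8, N3→D3 57, N4→D1 11
  walking distance 81, fixed 34 → total 115.
Compare {D1, D2, D3}: walking distance 63 + fixed 55 = 118.
Compare {D3}: walking distance 116 + fixed 10 = 126.
Compare {D2, D3}: walking distance 98 + fixed 31 = 129.
All other subsets cost ≥ 118. Minimum total cost: 115.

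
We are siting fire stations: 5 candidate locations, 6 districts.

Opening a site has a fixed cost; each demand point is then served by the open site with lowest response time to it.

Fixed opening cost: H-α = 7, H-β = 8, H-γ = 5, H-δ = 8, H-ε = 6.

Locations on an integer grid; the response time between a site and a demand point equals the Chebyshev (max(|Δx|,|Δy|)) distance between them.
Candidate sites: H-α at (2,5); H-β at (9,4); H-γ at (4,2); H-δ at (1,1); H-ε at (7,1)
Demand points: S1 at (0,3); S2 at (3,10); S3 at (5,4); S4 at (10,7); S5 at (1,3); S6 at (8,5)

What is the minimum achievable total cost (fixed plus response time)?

Open {H-α, H-β}: assign each demand point to its cheapest open site.
  S1→H-α 2, S2→H-α 5, S3→H-α 3, S4→H-β 3, S5→H-α 2, S6→H-β 1
  response time 16, fixed 15 → total 31.
Compare {H-γ}: response time 27 + fixed 5 = 32.
Compare {H-β, H-γ}: response time 19 + fixed 13 = 32.
Compare {H-α}: response time 26 + fixed 7 = 33.
All other subsets cost ≥ 32. Minimum total cost: 31.

31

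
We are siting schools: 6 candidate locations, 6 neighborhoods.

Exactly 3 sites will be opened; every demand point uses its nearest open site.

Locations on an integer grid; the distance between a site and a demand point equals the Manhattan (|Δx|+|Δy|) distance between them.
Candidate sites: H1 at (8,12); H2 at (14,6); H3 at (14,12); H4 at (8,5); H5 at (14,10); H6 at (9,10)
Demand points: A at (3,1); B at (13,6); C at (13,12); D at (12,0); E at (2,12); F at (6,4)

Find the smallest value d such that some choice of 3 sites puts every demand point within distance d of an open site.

Open {H1, H2, H4}.
  Farthest demand point is A at distance 9 (to H4); all others are ≤ 9.
With {H1, H3, H4} the worst case is 9.
With {H1, H4, H5} the worst case is 9.
No size-3 selection achieves below 9.

9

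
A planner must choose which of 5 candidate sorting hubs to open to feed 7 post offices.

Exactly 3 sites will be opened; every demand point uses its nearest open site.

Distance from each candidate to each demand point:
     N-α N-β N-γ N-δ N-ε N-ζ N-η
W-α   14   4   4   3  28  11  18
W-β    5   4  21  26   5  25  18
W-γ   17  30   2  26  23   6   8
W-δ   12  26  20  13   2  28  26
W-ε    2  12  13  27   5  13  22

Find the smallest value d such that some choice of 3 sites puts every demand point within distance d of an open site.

Open {W-α, W-β, W-γ}.
  Farthest demand point is N-η at distance 8 (to W-γ); all others are ≤ 8.
With {W-α, W-γ, W-ε} the worst case is 8.
With {W-α, W-γ, W-δ} the worst case is 12.
No size-3 selection achieves below 8.

8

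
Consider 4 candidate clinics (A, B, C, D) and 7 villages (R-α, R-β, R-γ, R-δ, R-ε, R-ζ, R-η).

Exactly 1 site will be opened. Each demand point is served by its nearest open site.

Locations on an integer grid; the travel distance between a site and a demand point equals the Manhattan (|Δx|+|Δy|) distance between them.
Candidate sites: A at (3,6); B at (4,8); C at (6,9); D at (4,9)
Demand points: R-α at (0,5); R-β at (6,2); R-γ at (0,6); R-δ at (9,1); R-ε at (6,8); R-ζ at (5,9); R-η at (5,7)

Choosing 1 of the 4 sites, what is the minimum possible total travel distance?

Open {A}.
  R-α→A 4, R-β→A 7, R-γ→A 3, R-δ→A 11, R-ε→A 5, R-ζ→A 5, R-η→A 3  ⇒ total 38.
Compare {B}: total 39.
Compare {C}: total 42.
No size-1 selection does better; minimum is 38.

38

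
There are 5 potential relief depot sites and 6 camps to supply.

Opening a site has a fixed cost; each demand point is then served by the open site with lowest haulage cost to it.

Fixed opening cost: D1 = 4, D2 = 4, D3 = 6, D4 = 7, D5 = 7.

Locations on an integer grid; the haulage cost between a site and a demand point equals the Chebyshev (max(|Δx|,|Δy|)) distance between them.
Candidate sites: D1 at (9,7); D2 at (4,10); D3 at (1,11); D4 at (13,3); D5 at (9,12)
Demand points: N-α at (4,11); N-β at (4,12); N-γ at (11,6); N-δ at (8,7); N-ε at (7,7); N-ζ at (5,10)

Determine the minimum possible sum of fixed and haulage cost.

Open {D1, D2}: assign each demand point to its cheapest open site.
  N-α→D2 1, N-β→D2 2, N-γ→D1 2, N-δ→D1 1, N-ε→D1 2, N-ζ→D2 1
  haulage cost 9, fixed 8 → total 17.
Compare {D2}: haulage cost 18 + fixed 4 = 22.
Compare {D1}: haulage cost 19 + fixed 4 = 23.
Compare {D1, D2, D3}: haulage cost 9 + fixed 14 = 23.
All other subsets cost ≥ 22. Minimum total cost: 17.

17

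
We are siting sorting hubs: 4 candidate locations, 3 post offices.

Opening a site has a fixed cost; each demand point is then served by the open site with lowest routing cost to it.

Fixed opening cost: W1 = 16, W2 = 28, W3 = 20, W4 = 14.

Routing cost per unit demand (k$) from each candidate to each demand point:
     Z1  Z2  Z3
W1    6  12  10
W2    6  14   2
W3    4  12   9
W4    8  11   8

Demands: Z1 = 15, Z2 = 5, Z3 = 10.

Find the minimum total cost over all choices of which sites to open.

Open {W2, W3}: assign each demand point to its cheapest open site.
  Z1→W3 15×4=60, Z2→W3 5×12=60, Z3→W2 10×2=20
  routing cost 140, fixed 48 → total 188.
Compare {W2, W3, W4}: routing cost 135 + fixed 62 = 197.
Compare {W1, W2, W3}: routing cost 140 + fixed 64 = 204.
Compare {W2, W4}: routing cost 165 + fixed 42 = 207.
All other subsets cost ≥ 197. Minimum total cost: 188.

188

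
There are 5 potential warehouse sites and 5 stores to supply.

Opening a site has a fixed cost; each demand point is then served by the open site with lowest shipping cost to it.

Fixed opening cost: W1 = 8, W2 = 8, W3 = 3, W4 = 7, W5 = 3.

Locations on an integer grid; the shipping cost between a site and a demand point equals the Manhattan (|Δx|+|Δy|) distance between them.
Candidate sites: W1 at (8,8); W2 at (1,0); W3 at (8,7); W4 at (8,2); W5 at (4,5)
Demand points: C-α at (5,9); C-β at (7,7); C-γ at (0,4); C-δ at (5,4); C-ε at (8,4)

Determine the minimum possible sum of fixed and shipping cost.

Open {W3, W5}: assign each demand point to its cheapest open site.
  C-α→W3 5, C-β→W3 1, C-γ→W5 5, C-δ→W5 2, C-ε→W3 3
  shipping cost 16, fixed 6 → total 22.
Compare {W5}: shipping cost 22 + fixed 3 = 25.
Compare {W1, W5}: shipping cost 17 + fixed 11 = 28.
Compare {W3, W4, W5}: shipping cost 15 + fixed 13 = 28.
All other subsets cost ≥ 25. Minimum total cost: 22.

22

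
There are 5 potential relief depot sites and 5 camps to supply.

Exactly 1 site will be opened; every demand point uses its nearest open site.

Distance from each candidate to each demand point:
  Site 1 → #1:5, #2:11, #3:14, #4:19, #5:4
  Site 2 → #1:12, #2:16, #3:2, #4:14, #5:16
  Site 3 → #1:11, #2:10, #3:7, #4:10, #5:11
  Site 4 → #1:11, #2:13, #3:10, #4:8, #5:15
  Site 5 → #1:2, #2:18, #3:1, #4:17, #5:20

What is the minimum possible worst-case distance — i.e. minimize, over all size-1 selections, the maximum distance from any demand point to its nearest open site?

11

Open {Site 3}.
  Farthest demand point is #1 at distance 11 (to Site 3); all others are ≤ 11.
With {Site 4} the worst case is 15.
With {Site 2} the worst case is 16.
No size-1 selection achieves below 11.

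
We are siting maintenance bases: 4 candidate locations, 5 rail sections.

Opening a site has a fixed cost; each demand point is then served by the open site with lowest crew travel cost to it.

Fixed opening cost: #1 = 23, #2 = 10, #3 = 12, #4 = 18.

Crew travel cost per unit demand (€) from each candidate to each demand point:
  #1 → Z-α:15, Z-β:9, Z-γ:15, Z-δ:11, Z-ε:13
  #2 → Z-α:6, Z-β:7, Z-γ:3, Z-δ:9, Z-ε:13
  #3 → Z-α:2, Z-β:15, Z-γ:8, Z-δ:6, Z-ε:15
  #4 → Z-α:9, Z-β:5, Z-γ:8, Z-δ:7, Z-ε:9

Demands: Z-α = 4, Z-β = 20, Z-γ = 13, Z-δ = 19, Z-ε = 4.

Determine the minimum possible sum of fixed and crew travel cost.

Open {#2, #3, #4}: assign each demand point to its cheapest open site.
  Z-α→#3 4×2=8, Z-β→#4 20×5=100, Z-γ→#2 13×3=39, Z-δ→#3 19×6=114, Z-ε→#4 4×9=36
  crew travel cost 297, fixed 40 → total 337.
Compare {#2, #4}: crew travel cost 332 + fixed 28 = 360.
Compare {#1, #2, #3, #4}: crew travel cost 297 + fixed 63 = 360.
Compare {#2, #3}: crew travel cost 353 + fixed 22 = 375.
All other subsets cost ≥ 360. Minimum total cost: 337.

337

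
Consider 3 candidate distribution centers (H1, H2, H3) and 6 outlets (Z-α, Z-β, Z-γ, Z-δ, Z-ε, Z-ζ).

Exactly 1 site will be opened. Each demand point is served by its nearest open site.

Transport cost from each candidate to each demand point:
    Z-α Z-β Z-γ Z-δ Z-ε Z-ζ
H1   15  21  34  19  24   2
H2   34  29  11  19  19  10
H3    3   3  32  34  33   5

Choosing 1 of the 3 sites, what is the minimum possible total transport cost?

Open {H3}.
  Z-α→H3 3, Z-β→H3 3, Z-γ→H3 32, Z-δ→H3 34, Z-ε→H3 33, Z-ζ→H3 5  ⇒ total 110.
Compare {H1}: total 115.
Compare {H2}: total 122.

110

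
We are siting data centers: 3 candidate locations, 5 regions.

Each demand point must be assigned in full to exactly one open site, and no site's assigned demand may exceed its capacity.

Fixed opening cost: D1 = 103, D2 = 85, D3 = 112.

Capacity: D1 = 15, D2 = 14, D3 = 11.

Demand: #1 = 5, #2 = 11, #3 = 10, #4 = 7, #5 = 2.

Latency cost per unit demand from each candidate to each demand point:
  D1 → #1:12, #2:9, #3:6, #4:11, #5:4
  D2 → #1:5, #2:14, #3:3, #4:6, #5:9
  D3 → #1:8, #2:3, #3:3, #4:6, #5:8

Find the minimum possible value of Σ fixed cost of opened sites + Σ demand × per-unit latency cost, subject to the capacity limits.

Open {D1, D2, D3}; cheapest assignment that respects the capacities:
  D1 (cap 15, load 12): #3, #5 — cost 10×6 + 2×4 = 68
  D2 (cap 14, load 12): #1, #4 — cost 5×5 + 7×6 = 67
  D3 (cap 11, load 11): #2 — cost 11×3 = 33
  Shipping 168, fixed 300 → total 468.
  Any other capacity-feasible assignment to {D1, D2, D3} ships for at least 168.
Total demand is 35 and no other set of sites has combined capacity ≥ 35, so {D1, D2, D3} is the only feasible choice of open sites. Minimum: 468.

468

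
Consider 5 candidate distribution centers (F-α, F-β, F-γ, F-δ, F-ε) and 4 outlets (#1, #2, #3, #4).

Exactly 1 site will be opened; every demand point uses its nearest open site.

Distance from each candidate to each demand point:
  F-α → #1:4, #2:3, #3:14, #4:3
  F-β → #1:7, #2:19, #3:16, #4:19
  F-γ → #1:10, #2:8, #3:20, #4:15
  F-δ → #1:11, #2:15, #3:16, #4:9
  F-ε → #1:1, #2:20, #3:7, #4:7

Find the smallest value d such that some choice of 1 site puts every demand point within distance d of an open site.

14

Open {F-α}.
  Farthest demand point is #3 at distance 14 (to F-α); all others are ≤ 14.
With {F-δ} the worst case is 16.
With {F-β} the worst case is 19.
No size-1 selection achieves below 14.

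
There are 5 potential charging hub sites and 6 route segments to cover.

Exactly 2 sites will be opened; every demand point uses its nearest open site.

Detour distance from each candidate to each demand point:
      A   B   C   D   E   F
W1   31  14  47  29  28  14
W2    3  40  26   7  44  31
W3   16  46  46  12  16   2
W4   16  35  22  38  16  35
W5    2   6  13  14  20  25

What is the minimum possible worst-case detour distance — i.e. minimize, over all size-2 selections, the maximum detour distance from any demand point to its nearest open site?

16

Open {W3, W5}.
  Farthest demand point is E at detour distance 16 (to W3); all others are ≤ 16.
With {W1, W5} the worst case is 20.
With {W2, W5} the worst case is 25.
No size-2 selection achieves below 16.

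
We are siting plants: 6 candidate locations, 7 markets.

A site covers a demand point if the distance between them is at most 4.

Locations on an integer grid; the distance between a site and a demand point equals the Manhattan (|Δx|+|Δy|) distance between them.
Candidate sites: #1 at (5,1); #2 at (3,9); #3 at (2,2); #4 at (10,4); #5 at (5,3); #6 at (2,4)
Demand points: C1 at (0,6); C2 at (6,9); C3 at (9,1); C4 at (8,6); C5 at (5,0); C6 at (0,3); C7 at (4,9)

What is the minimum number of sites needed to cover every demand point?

4

Coverage sets (demand points within 4 of each site):
  #1: {C3, C5}
  #2: {C2, C7}
  #3: {C6}
  #4: {C3, C4}
  #5: {C5}
  #6: {C1, C6}
No 3 sites suffice: every size-3 union leaves at least one demand point uncovered.
But {#1, #2, #4, #6} covers everything, so the minimum is 4.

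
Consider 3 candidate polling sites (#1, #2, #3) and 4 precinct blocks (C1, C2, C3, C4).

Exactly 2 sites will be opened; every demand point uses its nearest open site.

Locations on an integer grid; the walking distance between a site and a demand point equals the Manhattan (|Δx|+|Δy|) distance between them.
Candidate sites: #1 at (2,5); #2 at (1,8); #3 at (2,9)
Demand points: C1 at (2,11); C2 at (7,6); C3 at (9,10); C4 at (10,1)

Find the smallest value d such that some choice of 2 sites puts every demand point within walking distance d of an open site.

12

Open {#1, #2}.
  Farthest demand point is C4 at walking distance 12 (to #1); all others are ≤ 12.
With {#1, #3} the worst case is 12.
With {#2, #3} the worst case is 16.
No size-2 selection achieves below 12.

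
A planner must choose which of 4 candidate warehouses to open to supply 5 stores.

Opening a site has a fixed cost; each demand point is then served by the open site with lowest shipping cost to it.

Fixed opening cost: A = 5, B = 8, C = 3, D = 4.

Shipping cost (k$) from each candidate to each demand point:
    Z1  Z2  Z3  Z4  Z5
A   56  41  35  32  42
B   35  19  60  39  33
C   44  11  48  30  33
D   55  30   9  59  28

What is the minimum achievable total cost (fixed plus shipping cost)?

Open {B, C, D}: assign each demand point to its cheapest open site.
  Z1→B 35, Z2→C 11, Z3→D 9, Z4→C 30, Z5→D 28
  shipping cost 113, fixed 15 → total 128.
Compare {C, D}: shipping cost 122 + fixed 7 = 129.
Compare {A, B, C, D}: shipping cost 113 + fixed 20 = 133.
Compare {A, C, D}: shipping cost 122 + fixed 12 = 134.
All other subsets cost ≥ 129. Minimum total cost: 128.

128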